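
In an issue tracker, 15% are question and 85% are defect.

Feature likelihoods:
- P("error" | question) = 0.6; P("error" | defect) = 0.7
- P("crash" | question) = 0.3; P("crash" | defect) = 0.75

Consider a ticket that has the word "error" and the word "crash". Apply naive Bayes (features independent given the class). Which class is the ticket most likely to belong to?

defect

question: 0.15 × 0.6 × 0.3 = 0.027
defect: 0.85 × 0.7 × 0.75 = 0.44625
Highest score → defect.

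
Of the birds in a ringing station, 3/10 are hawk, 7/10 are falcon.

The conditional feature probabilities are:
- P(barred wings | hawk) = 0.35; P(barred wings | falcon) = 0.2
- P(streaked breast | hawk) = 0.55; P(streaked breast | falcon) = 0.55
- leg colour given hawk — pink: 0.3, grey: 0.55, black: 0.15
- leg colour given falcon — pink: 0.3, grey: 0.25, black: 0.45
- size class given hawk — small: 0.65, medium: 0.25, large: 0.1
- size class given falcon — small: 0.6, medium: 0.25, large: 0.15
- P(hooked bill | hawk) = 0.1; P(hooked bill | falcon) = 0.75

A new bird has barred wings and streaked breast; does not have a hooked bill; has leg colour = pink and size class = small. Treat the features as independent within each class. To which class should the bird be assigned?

hawk: 0.3 × 0.35 × 0.55 × 0.3 × 0.65 × (1−0.1) = 0.010135125
falcon: 0.7 × 0.2 × 0.55 × 0.3 × 0.6 × (1−0.75) = 0.003465
Highest score → hawk.

hawk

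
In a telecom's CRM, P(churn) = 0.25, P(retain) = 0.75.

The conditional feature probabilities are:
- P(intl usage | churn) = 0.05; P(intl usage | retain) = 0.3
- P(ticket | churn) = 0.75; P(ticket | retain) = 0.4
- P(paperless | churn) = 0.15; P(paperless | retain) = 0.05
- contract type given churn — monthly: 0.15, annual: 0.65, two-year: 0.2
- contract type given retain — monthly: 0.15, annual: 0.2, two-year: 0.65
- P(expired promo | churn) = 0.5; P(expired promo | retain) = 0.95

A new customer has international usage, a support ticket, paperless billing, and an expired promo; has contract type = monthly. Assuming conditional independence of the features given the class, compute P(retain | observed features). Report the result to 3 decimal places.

0.859

churn: 0.25 × 0.05 × 0.75 × 0.15 × 0.15 × 0.5 = 0.00010546875
retain: 0.75 × 0.3 × 0.4 × 0.05 × 0.15 × 0.95 = 0.00064125
P(retain | x) = 0.00064125 / 0.00074671875 ≈ 0.859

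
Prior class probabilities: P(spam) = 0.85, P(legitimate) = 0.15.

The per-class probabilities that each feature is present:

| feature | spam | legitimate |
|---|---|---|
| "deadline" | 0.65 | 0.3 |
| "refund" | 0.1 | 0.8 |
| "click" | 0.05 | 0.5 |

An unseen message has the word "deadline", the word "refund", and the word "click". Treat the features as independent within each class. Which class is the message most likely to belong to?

spam: 0.85 × 0.65 × 0.1 × 0.05 = 0.0027625
legitimate: 0.15 × 0.3 × 0.8 × 0.5 = 0.018
Highest score → legitimate.

legitimate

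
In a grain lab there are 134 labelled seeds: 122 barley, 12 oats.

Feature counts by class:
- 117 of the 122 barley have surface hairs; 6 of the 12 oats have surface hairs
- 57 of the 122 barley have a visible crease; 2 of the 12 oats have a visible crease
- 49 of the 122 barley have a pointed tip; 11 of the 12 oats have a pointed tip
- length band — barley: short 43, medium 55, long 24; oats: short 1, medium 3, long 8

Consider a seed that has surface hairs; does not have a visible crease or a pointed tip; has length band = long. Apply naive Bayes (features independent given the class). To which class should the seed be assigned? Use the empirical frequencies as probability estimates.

barley

barley: (122/134) × (117/122) × (65/122) × (73/122) × (24/122) ≈ 0.0547582
oats: (12/134) × (6/12) × (10/12) × (1/12) × (8/12) ≈ 0.00207297
Highest score → barley.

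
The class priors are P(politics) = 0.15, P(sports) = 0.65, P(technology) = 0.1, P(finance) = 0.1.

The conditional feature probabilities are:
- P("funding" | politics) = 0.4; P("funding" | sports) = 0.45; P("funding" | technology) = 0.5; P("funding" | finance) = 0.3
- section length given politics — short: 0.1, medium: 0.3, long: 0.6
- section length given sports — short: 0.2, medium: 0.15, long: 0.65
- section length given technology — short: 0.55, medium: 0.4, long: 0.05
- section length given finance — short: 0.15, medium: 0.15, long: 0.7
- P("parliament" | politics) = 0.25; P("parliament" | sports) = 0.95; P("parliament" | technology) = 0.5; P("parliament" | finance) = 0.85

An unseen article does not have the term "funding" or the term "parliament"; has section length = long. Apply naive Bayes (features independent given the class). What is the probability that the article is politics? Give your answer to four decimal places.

politics: 0.15 × (1−0.4) × 0.6 × (1−0.25) = 0.0405
sports: 0.65 × (1−0.45) × 0.65 × (1−0.95) = 0.01161875
technology: 0.1 × (1−0.5) × 0.05 × (1−0.5) = 0.00125
finance: 0.1 × (1−0.3) × 0.7 × (1−0.85) = 0.00735
P(politics | x) = 0.0405 / 0.06071875 ≈ 0.6670

0.6670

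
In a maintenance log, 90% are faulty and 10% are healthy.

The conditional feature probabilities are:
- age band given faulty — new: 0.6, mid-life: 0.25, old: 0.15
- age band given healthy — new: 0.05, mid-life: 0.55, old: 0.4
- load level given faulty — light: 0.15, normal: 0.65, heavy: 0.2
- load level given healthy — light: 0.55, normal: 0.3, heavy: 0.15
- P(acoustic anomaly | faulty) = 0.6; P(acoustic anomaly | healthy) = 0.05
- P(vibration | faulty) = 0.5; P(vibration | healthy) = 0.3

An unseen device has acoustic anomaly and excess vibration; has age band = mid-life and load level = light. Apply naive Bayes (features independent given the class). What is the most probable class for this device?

faulty

faulty: 0.9 × 0.25 × 0.15 × 0.6 × 0.5 = 0.010125
healthy: 0.1 × 0.55 × 0.55 × 0.05 × 0.3 = 0.00045375
Highest score → faulty.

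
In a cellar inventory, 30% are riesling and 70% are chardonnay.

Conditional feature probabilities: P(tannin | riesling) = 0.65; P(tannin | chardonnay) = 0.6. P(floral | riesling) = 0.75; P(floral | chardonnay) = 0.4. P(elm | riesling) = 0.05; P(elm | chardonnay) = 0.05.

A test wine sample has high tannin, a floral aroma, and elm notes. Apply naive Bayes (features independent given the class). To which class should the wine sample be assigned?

riesling: 0.3 × 0.65 × 0.75 × 0.05 = 0.0073125
chardonnay: 0.7 × 0.6 × 0.4 × 0.05 = 0.0084
Highest score → chardonnay.

chardonnay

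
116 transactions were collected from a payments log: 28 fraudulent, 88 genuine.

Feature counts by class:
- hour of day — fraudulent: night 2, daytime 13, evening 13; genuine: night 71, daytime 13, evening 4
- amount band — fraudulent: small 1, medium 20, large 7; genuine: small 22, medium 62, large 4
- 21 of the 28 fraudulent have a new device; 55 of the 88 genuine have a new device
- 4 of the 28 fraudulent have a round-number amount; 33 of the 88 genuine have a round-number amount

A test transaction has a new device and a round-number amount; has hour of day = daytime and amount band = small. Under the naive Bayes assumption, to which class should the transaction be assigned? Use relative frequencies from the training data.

fraudulent: (28/116) × (13/28) × (1/28) × (21/28) × (4/28) ≈ 0.000428835
genuine: (88/116) × (13/88) × (22/88) × (55/88) × (33/88) ≈ 0.00656654
Highest score → genuine.

genuine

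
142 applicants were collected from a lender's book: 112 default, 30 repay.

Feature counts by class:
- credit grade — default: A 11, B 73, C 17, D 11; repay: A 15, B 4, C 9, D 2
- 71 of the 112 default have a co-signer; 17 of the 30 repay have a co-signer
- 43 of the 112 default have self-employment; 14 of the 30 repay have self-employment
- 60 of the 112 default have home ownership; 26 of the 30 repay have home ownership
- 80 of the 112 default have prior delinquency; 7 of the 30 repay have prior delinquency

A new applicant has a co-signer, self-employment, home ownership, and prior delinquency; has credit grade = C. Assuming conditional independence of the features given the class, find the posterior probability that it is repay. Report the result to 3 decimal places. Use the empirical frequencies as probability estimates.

default: (112/142) × (17/112) × (71/112) × (43/112) × (60/112) × (80/112) ≈ 0.0111495
repay: (30/142) × (9/30) × (17/30) × (14/30) × (26/30) × (7/30) ≈ 0.00338936
P(repay | x) = 0.00338936 / 0.01453886 ≈ 0.233

0.233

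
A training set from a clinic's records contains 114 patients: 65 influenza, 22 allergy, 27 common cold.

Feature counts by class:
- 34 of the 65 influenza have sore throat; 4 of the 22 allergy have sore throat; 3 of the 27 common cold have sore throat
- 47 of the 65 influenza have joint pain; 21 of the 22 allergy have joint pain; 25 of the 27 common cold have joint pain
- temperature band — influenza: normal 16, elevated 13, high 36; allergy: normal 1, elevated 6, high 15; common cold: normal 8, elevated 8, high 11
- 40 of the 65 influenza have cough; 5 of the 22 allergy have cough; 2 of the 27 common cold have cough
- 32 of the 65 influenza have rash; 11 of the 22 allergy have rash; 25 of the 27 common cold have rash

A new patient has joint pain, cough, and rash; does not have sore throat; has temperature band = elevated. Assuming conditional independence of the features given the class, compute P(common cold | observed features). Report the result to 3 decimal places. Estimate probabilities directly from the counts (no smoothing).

0.193

influenza: (65/114) × (31/65) × (47/65) × (13/65) × (40/65) × (32/65) ≈ 0.0119139
allergy: (22/114) × (18/22) × (21/22) × (6/22) × (5/22) × (11/22) ≈ 0.004671
common cold: (27/114) × (24/27) × (25/27) × (8/27) × (2/27) × (25/27) ≈ 0.00396142
P(common cold | x) = 0.00396142 / 0.02054632 ≈ 0.193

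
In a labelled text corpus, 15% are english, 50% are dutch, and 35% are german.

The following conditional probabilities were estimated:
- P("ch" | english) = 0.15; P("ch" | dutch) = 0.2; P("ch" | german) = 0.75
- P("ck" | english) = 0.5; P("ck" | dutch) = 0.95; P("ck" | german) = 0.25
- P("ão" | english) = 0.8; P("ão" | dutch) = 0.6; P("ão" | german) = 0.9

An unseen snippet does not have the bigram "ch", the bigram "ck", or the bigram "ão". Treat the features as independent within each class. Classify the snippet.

english: 0.15 × (1−0.15) × (1−0.5) × (1−0.8) = 0.01275
dutch: 0.5 × (1−0.2) × (1−0.95) × (1−0.6) = 0.008
german: 0.35 × (1−0.75) × (1−0.25) × (1−0.9) = 0.0065625
Highest score → english.

english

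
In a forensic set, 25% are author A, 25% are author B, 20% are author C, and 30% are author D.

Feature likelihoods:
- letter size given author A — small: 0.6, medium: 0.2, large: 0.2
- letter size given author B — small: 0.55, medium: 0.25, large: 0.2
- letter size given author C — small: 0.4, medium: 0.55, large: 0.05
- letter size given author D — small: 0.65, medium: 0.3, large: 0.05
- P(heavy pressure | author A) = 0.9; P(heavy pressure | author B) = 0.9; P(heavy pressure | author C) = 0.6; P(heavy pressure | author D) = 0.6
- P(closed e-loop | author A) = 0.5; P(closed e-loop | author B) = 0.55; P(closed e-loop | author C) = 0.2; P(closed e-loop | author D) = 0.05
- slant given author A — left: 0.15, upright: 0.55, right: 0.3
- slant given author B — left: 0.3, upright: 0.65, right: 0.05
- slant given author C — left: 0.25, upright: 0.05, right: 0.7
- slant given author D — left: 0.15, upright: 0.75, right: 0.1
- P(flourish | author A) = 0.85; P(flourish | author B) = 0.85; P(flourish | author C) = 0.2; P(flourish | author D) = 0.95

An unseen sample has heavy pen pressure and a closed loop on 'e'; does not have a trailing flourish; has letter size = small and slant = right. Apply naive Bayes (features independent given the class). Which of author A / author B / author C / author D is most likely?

author A: 0.25 × 0.6 × 0.9 × 0.5 × 0.3 × (1−0.85) = 0.0030375
author B: 0.25 × 0.55 × 0.9 × 0.55 × 0.05 × (1−0.85) = 0.00051046875
author C: 0.2 × 0.4 × 0.6 × 0.2 × 0.7 × (1−0.2) = 0.005376
author D: 0.3 × 0.65 × 0.6 × 0.05 × 0.1 × (1−0.95) = 0.00002925
Highest score → author C.

author C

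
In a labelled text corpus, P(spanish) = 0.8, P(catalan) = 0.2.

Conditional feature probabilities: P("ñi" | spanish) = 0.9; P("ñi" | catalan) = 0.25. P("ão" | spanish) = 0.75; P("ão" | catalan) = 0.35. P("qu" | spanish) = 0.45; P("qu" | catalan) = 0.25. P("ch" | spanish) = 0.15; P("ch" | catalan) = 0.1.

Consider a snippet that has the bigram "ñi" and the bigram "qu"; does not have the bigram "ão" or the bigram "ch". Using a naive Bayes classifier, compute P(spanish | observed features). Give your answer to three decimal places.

spanish: 0.8 × 0.9 × (1−0.75) × 0.45 × (1−0.15) = 0.06885
catalan: 0.2 × 0.25 × (1−0.35) × 0.25 × (1−0.1) = 0.0073125
P(spanish | x) = 0.06885 / 0.0761625 ≈ 0.904

0.904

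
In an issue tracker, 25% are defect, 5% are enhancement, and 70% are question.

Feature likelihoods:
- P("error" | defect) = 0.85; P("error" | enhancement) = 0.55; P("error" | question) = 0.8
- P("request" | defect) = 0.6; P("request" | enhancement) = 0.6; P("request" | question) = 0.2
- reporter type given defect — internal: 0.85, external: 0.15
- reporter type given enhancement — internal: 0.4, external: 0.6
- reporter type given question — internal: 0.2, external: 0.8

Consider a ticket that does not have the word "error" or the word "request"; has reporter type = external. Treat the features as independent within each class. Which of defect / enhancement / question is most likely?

question

defect: 0.25 × (1−0.85) × (1−0.6) × 0.15 = 0.00225
enhancement: 0.05 × (1−0.55) × (1−0.6) × 0.6 = 0.0054
question: 0.7 × (1−0.8) × (1−0.2) × 0.8 = 0.0896
Highest score → question.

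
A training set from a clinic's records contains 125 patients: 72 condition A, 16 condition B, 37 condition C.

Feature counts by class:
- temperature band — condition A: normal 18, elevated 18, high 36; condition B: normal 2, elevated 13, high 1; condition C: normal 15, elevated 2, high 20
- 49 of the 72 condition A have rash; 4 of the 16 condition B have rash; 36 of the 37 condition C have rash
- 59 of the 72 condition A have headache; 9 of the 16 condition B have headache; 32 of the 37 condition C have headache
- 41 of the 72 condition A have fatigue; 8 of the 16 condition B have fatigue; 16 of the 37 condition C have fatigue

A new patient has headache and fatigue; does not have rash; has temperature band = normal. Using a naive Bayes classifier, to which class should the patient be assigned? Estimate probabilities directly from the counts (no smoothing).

condition A: (72/125) × (18/72) × (23/72) × (59/72) × (41/72) ≈ 0.0214649
condition B: (16/125) × (2/16) × (12/16) × (9/16) × (8/16) = 0.003375
condition C: (37/125) × (15/37) × (1/37) × (32/37) × (16/37) ≈ 0.00121296
Highest score → condition A.

condition A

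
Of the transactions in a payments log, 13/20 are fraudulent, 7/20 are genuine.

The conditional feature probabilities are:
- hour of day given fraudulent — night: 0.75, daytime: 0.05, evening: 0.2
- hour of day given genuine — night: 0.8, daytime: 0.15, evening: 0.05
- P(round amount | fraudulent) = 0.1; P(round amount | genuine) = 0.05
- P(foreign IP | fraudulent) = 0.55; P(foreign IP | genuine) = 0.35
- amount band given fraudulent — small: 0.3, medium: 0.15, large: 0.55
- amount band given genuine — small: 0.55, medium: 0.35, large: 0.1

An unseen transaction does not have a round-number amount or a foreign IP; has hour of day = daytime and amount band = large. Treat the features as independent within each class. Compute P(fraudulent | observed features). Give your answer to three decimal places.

0.691

fraudulent: 0.65 × 0.05 × (1−0.1) × (1−0.55) × 0.55 = 0.007239375
genuine: 0.35 × 0.15 × (1−0.05) × (1−0.35) × 0.1 = 0.003241875
P(fraudulent | x) = 0.007239375 / 0.01048125 ≈ 0.691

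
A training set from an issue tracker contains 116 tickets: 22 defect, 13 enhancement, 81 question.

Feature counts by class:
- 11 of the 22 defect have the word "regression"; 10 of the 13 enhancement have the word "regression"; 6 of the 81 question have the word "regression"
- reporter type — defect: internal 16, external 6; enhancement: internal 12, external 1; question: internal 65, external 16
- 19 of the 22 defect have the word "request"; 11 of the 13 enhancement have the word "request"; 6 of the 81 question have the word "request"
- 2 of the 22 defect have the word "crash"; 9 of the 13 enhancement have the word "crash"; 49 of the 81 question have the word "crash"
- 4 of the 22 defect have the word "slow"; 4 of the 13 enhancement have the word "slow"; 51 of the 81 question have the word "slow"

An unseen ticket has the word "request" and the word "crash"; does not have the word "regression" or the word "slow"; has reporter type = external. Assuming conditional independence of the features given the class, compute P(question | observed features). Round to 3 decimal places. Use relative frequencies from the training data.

defect: (22/116) × (11/22) × (6/22) × (19/22) × (2/22) × (18/22) ≈ 0.00166131
enhancement: (13/116) × (3/13) × (1/13) × (11/13) × (9/13) × (9/13) ≈ 0.000806803
question: (81/116) × (75/81) × (16/81) × (6/81) × (49/81) × (30/81) ≈ 0.00211959
P(question | x) = 0.00211959 / 0.004587703 ≈ 0.462

0.462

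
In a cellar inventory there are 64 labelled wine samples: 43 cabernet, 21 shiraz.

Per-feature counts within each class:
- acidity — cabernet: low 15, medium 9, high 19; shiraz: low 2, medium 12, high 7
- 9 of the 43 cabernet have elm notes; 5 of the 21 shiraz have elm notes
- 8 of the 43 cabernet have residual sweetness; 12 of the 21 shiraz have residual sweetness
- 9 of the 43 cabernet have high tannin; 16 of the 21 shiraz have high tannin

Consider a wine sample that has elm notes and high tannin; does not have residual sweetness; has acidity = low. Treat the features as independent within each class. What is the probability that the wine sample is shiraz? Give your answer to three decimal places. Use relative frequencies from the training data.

0.225

cabernet: (43/64) × (15/43) × (9/43) × (35/43) × (9/43) ≈ 0.00835717
shiraz: (21/64) × (2/21) × (5/21) × (9/21) × (16/21) ≈ 0.00242954
P(shiraz | x) = 0.00242954 / 0.01078671 ≈ 0.225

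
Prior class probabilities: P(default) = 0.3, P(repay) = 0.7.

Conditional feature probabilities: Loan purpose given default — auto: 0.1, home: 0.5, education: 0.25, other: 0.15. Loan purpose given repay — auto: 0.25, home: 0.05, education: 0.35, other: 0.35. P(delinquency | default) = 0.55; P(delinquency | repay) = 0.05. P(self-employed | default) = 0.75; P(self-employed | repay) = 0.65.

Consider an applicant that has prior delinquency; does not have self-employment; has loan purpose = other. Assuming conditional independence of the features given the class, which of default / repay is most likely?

default: 0.3 × 0.15 × 0.55 × (1−0.75) = 0.0061875
repay: 0.7 × 0.35 × 0.05 × (1−0.65) = 0.0042875
Highest score → default.

default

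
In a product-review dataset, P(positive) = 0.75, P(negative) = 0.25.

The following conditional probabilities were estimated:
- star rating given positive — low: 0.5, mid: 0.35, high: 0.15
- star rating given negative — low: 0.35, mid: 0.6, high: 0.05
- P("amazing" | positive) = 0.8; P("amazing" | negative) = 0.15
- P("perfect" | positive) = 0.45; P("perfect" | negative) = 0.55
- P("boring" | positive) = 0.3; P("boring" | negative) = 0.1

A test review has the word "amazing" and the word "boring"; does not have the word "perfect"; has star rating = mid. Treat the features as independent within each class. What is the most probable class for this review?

positive

positive: 0.75 × 0.35 × 0.8 × (1−0.45) × 0.3 = 0.03465
negative: 0.25 × 0.6 × 0.15 × (1−0.55) × 0.1 = 0.0010125
Highest score → positive.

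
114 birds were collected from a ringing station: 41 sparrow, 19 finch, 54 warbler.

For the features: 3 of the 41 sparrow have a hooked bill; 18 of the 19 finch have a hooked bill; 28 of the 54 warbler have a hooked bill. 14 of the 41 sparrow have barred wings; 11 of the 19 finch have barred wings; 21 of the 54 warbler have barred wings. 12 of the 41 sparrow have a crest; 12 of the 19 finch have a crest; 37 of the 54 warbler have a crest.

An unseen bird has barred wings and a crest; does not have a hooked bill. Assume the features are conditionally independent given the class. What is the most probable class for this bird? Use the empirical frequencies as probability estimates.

sparrow: (41/114) × (38/41) × (14/41) × (12/41) ≈ 0.0333135
finch: (19/114) × (1/19) × (11/19) × (12/19) ≈ 0.00320746
warbler: (54/114) × (26/54) × (21/54) × (37/54) ≈ 0.0607718
Highest score → warbler.

warbler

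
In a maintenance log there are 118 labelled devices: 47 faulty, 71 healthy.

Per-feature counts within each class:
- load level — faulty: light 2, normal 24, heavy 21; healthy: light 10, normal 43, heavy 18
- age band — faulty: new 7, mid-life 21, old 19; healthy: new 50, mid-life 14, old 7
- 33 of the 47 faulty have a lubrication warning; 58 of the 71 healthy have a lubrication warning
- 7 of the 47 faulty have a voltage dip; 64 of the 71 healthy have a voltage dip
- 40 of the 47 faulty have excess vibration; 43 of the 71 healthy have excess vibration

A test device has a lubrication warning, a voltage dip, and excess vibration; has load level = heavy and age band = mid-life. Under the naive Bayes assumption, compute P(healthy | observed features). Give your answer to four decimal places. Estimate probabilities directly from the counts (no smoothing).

faulty: (47/118) × (21/47) × (21/47) × (33/47) × (7/47) × (40/47) ≈ 0.0070768
healthy: (71/118) × (18/71) × (14/71) × (58/71) × (64/71) × (43/71) ≈ 0.0134141
P(healthy | x) = 0.0134141 / 0.0204909 ≈ 0.6546

0.6546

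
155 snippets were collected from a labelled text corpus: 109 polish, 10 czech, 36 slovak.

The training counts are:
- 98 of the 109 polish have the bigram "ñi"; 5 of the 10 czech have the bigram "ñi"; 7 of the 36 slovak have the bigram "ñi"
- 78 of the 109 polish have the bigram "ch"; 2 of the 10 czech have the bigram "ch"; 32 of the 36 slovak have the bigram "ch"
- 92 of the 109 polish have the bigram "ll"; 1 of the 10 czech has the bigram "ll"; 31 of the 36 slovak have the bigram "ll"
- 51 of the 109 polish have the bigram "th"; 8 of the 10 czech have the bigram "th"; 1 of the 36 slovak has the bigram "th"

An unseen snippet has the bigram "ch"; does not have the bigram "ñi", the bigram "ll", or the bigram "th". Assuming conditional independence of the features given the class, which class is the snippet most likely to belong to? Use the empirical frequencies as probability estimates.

polish: (109/155) × (11/109) × (78/109) × (17/109) × (58/109) ≈ 0.00421457
czech: (10/155) × (5/10) × (2/10) × (9/10) × (2/10) ≈ 0.00116129
slovak: (36/155) × (29/36) × (32/36) × (5/36) × (35/36) ≈ 0.0224567
Highest score → slovak.

slovak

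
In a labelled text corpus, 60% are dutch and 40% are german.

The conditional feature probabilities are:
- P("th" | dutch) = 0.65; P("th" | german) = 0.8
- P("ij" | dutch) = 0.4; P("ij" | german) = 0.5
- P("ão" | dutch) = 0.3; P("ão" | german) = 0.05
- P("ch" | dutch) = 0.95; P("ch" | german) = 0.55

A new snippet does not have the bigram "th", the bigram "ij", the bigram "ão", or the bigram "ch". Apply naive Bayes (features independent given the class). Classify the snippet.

dutch: 0.6 × (1−0.65) × (1−0.4) × (1−0.3) × (1−0.95) = 0.00441
german: 0.4 × (1−0.8) × (1−0.5) × (1−0.05) × (1−0.55) = 0.0171
Highest score → german.

german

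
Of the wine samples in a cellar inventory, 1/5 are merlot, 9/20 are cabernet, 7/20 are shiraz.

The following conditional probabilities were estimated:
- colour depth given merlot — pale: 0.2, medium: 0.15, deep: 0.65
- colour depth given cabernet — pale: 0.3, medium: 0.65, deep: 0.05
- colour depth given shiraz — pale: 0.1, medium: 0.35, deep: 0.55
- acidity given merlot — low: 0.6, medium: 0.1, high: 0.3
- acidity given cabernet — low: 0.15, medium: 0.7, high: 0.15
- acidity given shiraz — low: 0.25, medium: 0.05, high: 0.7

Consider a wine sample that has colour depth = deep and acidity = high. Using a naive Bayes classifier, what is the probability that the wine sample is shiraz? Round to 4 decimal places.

0.7608

merlot: 0.2 × 0.65 × 0.3 = 0.039
cabernet: 0.45 × 0.05 × 0.15 = 0.003375
shiraz: 0.35 × 0.55 × 0.7 = 0.13475
P(shiraz | x) = 0.13475 / 0.177125 ≈ 0.7608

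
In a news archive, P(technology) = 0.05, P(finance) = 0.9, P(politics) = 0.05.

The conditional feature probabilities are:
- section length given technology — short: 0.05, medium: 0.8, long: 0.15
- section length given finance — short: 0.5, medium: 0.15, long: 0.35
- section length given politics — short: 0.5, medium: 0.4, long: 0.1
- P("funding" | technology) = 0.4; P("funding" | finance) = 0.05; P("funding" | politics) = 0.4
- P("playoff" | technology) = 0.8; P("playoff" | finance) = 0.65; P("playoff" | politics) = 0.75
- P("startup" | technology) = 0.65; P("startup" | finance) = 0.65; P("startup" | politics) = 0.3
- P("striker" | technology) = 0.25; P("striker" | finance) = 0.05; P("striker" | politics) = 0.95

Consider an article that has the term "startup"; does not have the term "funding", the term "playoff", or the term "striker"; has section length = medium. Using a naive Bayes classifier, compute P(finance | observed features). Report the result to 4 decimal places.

technology: 0.05 × 0.8 × (1−0.4) × (1−0.8) × 0.65 × (1−0.25) = 0.00234
finance: 0.9 × 0.15 × (1−0.05) × (1−0.65) × 0.65 × (1−0.05) = 0.02771803125
politics: 0.05 × 0.4 × (1−0.4) × (1−0.75) × 0.3 × (1−0.95) = 0.000045
P(finance | x) = 0.02771803125 / 0.03010303125 ≈ 0.9208

0.9208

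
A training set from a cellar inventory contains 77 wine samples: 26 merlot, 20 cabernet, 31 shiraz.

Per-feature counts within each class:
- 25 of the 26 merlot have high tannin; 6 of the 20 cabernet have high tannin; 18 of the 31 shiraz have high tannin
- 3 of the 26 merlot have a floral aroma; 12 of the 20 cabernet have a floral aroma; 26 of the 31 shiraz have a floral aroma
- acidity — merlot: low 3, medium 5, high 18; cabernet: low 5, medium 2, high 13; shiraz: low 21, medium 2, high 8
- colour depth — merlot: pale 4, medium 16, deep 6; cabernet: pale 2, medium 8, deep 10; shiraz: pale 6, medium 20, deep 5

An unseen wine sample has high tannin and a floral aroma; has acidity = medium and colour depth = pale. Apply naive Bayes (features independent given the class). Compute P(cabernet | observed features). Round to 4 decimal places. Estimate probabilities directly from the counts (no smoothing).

0.1162

merlot: (26/77) × (25/26) × (3/26) × (5/26) × (4/26) ≈ 0.00110836
cabernet: (20/77) × (6/20) × (12/20) × (2/20) × (2/20) ≈ 0.000467532
shiraz: (31/77) × (18/31) × (26/31) × (2/31) × (6/31) ≈ 0.00244822
P(cabernet | x) = 0.000467532 / 0.004024112 ≈ 0.1162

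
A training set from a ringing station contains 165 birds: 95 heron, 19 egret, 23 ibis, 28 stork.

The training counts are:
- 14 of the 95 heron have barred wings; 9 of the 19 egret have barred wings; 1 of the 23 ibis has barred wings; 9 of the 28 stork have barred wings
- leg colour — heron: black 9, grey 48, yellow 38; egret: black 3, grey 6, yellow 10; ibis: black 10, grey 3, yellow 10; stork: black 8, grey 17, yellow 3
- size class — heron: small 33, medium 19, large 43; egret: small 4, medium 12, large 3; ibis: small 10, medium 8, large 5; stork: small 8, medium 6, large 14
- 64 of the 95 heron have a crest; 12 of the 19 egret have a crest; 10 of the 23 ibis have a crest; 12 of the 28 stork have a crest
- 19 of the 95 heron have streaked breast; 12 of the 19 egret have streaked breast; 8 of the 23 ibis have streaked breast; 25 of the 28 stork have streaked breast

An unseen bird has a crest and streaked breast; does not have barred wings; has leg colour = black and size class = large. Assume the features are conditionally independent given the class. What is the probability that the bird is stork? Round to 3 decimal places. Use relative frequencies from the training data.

heron: (95/165) × (81/95) × (9/95) × (43/95) × (64/95) × (19/95) ≈ 0.00283629
egret: (19/165) × (10/19) × (3/19) × (3/19) × (12/19) × (12/19) ≈ 0.000602708
ibis: (23/165) × (22/23) × (10/23) × (5/23) × (10/23) × (8/23) ≈ 0.00190584
stork: (28/165) × (19/28) × (8/28) × (14/28) × (12/28) × (25/28) ≈ 0.00629473
P(stork | x) = 0.00629473 / 0.011639568 ≈ 0.541

0.541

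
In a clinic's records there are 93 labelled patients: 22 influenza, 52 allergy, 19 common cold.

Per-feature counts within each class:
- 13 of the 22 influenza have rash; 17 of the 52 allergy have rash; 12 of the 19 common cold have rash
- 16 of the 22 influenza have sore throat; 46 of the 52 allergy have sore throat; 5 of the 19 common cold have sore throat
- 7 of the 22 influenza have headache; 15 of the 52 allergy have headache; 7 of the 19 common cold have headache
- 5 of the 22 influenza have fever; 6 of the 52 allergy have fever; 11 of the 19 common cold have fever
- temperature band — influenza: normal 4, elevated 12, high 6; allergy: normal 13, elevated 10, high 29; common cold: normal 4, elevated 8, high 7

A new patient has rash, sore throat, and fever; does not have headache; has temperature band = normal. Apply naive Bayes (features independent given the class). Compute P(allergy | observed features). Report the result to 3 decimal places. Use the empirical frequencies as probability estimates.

influenza: (22/93) × (13/22) × (16/22) × (15/22) × (5/22) × (4/22) ≈ 0.00286425
allergy: (52/93) × (17/52) × (46/52) × (37/52) × (6/52) × (13/52) ≈ 0.003319
common cold: (19/93) × (12/19) × (5/19) × (12/19) × (11/19) × (4/19) ≈ 0.00261389
P(allergy | x) = 0.003319 / 0.00879714 ≈ 0.377

0.377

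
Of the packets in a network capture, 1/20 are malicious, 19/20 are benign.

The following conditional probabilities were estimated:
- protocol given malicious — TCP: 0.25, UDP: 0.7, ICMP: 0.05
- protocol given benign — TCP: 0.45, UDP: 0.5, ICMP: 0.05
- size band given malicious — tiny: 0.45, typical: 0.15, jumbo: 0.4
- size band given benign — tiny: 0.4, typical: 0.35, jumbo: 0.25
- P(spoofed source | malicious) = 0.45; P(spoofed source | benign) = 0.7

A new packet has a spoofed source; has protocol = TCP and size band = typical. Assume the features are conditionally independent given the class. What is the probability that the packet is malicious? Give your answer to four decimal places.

0.0080

malicious: 0.05 × 0.25 × 0.15 × 0.45 = 0.00084375
benign: 0.95 × 0.45 × 0.35 × 0.7 = 0.1047375
P(malicious | x) = 0.00084375 / 0.10558125 ≈ 0.0080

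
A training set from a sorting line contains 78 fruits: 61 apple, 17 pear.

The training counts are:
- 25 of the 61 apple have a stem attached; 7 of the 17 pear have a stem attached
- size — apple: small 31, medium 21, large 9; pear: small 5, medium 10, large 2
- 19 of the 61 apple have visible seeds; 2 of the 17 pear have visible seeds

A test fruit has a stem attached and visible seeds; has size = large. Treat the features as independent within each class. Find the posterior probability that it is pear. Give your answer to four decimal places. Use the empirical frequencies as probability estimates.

apple: (61/78) × (25/61) × (9/61) × (19/61) ≈ 0.0147293
pear: (17/78) × (7/17) × (2/17) × (2/17) ≈ 0.00124213
P(pear | x) = 0.00124213 / 0.01597143 ≈ 0.0778

0.0778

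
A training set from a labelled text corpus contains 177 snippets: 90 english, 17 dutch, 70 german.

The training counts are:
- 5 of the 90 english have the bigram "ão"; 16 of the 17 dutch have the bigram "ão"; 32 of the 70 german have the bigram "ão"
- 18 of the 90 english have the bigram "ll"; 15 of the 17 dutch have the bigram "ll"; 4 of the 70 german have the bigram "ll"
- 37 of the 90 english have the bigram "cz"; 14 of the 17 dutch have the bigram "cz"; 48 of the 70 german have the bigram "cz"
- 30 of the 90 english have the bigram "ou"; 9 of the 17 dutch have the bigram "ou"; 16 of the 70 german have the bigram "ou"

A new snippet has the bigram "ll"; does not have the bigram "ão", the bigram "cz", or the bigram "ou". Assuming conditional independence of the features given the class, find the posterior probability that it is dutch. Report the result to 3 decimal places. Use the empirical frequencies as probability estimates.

0.010

english: (90/177) × (85/90) × (18/90) × (53/90) × (60/90) ≈ 0.0377066
dutch: (17/177) × (1/17) × (15/17) × (3/17) × (8/17) ≈ 0.000413983
german: (70/177) × (38/70) × (4/70) × (22/70) × (54/70) ≈ 0.00297435
P(dutch | x) = 0.000413983 / 0.041094933 ≈ 0.010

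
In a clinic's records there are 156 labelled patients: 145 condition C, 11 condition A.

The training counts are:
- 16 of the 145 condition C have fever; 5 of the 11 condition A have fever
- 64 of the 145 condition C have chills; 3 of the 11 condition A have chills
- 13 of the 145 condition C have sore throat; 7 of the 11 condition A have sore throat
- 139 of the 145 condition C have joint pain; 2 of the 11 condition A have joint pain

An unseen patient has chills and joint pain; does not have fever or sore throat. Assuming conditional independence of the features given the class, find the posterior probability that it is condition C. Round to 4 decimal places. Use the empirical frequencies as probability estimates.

0.9978

condition C: (145/156) × (129/145) × (64/145) × (132/145) × (139/145) ≈ 0.318515
condition A: (11/156) × (6/11) × (3/11) × (4/11) × (2/11) ≈ 0.000693521
P(condition C | x) = 0.318515 / 0.319208521 ≈ 0.9978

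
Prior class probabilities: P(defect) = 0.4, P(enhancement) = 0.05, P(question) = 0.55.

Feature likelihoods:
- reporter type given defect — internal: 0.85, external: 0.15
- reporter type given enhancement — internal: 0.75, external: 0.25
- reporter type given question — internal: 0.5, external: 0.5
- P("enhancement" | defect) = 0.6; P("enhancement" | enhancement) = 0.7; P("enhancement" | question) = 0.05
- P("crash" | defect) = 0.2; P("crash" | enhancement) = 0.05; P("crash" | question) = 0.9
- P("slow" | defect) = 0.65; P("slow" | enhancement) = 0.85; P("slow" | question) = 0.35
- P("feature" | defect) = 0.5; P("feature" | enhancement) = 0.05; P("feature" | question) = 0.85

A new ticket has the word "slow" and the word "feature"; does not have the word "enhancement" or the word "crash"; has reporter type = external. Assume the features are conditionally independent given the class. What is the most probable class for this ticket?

question

defect: 0.4 × 0.15 × (1−0.6) × (1−0.2) × 0.65 × 0.5 = 0.00624
enhancement: 0.05 × 0.25 × (1−0.7) × (1−0.05) × 0.85 × 0.05 = 0.00015140625
question: 0.55 × 0.5 × (1−0.05) × (1−0.9) × 0.35 × 0.85 = 0.0077721875
Highest score → question.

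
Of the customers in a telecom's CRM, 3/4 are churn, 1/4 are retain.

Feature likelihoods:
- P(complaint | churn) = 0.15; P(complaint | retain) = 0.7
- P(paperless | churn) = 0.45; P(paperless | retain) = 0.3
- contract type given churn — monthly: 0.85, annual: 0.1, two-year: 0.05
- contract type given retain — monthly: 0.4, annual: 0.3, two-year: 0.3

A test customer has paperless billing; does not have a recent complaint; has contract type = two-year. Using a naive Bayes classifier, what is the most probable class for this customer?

churn: 0.75 × (1−0.15) × 0.45 × 0.05 = 0.01434375
retain: 0.25 × (1−0.7) × 0.3 × 0.3 = 0.00675
Highest score → churn.

churn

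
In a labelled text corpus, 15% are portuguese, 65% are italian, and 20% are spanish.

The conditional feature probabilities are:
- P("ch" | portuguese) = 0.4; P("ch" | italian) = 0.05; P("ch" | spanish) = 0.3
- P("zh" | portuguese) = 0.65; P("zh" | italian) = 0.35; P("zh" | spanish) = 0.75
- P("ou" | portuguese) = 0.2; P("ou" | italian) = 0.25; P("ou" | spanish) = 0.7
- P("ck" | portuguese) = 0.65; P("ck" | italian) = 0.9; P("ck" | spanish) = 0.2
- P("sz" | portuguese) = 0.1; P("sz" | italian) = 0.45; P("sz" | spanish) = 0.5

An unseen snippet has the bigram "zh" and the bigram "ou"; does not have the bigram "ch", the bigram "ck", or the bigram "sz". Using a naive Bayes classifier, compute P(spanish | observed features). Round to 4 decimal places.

portuguese: 0.15 × (1−0.4) × 0.65 × 0.2 × (1−0.65) × (1−0.1) = 0.0036855
italian: 0.65 × (1−0.05) × 0.35 × 0.25 × (1−0.9) × (1−0.45) = 0.00297171875
spanish: 0.2 × (1−0.3) × 0.75 × 0.7 × (1−0.2) × (1−0.5) = 0.0294
P(spanish | x) = 0.0294 / 0.03605721875 ≈ 0.8154

0.8154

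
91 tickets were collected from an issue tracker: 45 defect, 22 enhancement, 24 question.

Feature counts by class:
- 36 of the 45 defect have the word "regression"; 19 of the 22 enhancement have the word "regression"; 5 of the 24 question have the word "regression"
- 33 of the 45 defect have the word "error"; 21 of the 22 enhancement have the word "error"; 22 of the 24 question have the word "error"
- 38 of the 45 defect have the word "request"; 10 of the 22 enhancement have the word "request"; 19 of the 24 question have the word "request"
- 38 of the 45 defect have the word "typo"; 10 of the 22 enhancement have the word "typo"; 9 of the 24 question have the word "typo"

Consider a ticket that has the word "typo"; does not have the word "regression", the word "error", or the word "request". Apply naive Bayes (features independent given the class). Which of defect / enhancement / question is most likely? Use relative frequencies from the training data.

defect

defect: (45/91) × (9/45) × (12/45) × (7/45) × (38/45) ≈ 0.00346439
enhancement: (22/91) × (3/22) × (1/22) × (12/22) × (10/22) ≈ 0.000371529
question: (24/91) × (19/24) × (2/24) × (5/24) × (9/24) ≈ 0.00135932
Highest score → defect.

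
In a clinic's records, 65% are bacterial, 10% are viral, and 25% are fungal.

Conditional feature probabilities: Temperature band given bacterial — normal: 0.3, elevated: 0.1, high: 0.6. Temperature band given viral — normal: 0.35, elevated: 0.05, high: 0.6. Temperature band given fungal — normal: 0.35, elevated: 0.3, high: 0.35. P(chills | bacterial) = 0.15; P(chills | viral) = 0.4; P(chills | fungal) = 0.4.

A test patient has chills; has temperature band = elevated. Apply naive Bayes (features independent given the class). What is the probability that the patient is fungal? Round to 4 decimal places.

bacterial: 0.65 × 0.1 × 0.15 = 0.00975
viral: 0.1 × 0.05 × 0.4 = 0.002
fungal: 0.25 × 0.3 × 0.4 = 0.03
P(fungal | x) = 0.03 / 0.04175 ≈ 0.7186

0.7186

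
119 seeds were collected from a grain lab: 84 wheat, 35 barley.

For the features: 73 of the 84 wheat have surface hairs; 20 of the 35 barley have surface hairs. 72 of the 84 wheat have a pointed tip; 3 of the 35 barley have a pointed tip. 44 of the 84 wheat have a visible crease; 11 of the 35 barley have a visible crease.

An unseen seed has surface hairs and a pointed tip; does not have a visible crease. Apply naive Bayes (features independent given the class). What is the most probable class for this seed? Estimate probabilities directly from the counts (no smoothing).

wheat

wheat: (84/119) × (73/84) × (72/84) × (40/84) ≈ 0.250386
barley: (35/119) × (20/35) × (3/35) × (24/35) ≈ 0.00987824
Highest score → wheat.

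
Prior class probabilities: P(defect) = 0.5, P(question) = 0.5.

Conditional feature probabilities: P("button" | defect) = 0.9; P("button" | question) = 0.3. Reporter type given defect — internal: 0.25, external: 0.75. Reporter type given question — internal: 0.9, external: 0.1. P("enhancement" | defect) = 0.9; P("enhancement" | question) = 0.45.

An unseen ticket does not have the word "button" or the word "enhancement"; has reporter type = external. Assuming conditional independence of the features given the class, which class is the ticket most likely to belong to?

question

defect: 0.5 × (1−0.9) × 0.75 × (1−0.9) = 0.00375
question: 0.5 × (1−0.3) × 0.1 × (1−0.45) = 0.01925
Highest score → question.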